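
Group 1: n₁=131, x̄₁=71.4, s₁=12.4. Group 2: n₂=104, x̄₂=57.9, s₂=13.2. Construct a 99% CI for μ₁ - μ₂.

Difference = 13.5. SE = √(12.4²/131 + 13.2²/104) = 1.688. CI = (9.15, 17.85)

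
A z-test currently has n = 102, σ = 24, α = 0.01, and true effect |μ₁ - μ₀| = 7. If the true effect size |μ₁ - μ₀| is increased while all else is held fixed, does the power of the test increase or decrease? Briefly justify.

Power increases: a larger true effect increases the non-centrality λ = |μ₁ - μ₀|/(σ/√n).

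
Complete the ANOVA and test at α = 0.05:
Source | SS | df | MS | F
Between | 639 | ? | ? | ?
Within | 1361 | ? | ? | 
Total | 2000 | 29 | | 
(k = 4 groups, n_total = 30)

df_between = 3, df_within = 26. MS_between = 213.0, MS_within = 52.35. F = 4.069, F_crit ≈ 2.975. Reject H₀.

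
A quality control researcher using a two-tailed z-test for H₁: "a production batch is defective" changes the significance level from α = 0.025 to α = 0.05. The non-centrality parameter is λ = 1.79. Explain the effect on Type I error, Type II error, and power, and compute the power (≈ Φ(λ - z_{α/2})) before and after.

Increasing α from 0.025 to 0.05:
• Type I error rate increases (α is the Type I rate by definition).
• Critical value moves from z_{α/2} = 2.241 to 1.96, so power = Φ(λ - z_{α/2}) goes from Φ(1.79 - 2.241) = 0.326 to Φ(1.79 - 1.96) = 0.433.
• Type II error rate β = 1 - power therefore decreases (0.674 → 0.567).
Appropriate when false negatives are costly — here, shipping a defective batch — faulty products reach customers.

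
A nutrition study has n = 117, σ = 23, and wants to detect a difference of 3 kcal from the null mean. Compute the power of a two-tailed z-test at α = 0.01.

SE = σ/√n = 23/√117 = 2.126. Non-centrality λ = d/SE = 3/2.126 = 1.411. Power ≈ Φ(λ - z_{α/2}) = Φ(1.411 - 2.576) = Φ(-1.165) = 0.122.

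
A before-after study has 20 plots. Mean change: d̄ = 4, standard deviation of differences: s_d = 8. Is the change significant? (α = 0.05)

t = d̄/(s_d/√n) = 4/(8/√20) = 2.236. df = 19, critical t = ±2.093. Reject H₀.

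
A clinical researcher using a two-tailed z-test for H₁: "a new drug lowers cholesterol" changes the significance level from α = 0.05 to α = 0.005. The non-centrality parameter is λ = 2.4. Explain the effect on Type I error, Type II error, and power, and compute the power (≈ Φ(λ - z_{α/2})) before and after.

Decreasing α from 0.05 to 0.005:
• Type I error rate decreases (α is the Type I rate by definition).
• Critical value moves from z_{α/2} = 1.96 to 2.807, so power = Φ(λ - z_{α/2}) goes from Φ(2.4 - 1.96) = 0.67 to Φ(2.4 - 2.807) = 0.342.
• Type II error rate β = 1 - power therefore increases (0.33 → 0.658).
Appropriate when false positives are costly — here, approving an ineffective drug — patients take a useless medication and may skip effective alternatives.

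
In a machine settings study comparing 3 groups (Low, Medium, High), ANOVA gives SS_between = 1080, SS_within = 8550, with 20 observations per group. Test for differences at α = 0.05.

df_between = 2, df_within = 57. F = MS_between/MS_within = 540.0/150.0 = 3.6. F_crit ≈ 3.159. Reject H₀. At least one mean differs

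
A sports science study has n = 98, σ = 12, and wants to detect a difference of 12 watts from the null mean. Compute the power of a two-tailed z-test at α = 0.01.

SE = σ/√n = 12/√98 = 1.212. Non-centrality λ = d/SE = 12/1.212 = 9.899. Power ≈ Φ(λ - z_{α/2}) = Φ(9.899 - 2.576) = Φ(7.323) = 1.0.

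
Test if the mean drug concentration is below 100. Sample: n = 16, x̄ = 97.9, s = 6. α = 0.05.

t = (97.9 - 100)/(6/√16) = -1.4, df = 15. Critical t = -1.753. Fail to reject H₀.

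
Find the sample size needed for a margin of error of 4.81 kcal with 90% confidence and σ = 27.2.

n = (z*σ/E)² = (1.645×27.2/4.81)² = 86.5 → n = 87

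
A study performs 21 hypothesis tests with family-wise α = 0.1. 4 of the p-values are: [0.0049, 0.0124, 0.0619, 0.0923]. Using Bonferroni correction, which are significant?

Bonferroni α = 0.1/21 = 0.00476. None of the given p-values are significant.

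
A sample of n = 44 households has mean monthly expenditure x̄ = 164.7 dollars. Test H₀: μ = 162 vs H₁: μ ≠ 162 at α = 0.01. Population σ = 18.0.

z = (x̄ - μ₀)/(σ/√n) = (164.7 - 162)/(18.0/√44) = 0.995. Critical value: ±2.576. Since |0.995| ≤ 2.576, Fail to reject H₀.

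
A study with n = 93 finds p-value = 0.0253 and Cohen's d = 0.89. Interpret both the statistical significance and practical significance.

Statistically significant (p = 0.0253 < 0.05). Cohen's d = 0.89 indicates a large effect size. Both statistical and practical significance should be considered.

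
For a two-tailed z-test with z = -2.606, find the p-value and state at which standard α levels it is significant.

p = 2·P(Z > |-2.606|) = 2·(1 - Φ(2.606)) ≈ 0.0092. Significant at α = 0.1; Significant at α = 0.05; Significant at α = 0.01.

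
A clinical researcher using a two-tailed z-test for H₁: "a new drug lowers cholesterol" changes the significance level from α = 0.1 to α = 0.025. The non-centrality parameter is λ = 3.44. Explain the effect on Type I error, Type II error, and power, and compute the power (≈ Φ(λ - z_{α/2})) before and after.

Decreasing α from 0.1 to 0.025:
• Type I error rate decreases (α is the Type I rate by definition).
• Critical value moves from z_{α/2} = 1.645 to 2.241, so power = Φ(λ - z_{α/2}) goes from Φ(3.44 - 1.645) = 0.964 to Φ(3.44 - 2.241) = 0.885.
• Type II error rate β = 1 - power therefore increases (0.036 → 0.115).
Appropriate when false positives are costly — here, approving an ineffective drug — patients take a useless medication and may skip effective alternatives.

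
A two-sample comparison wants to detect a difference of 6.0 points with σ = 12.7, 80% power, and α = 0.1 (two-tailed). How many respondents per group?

n per group = 2(z_α/2 + z_β)²σ²/d² = 2×(1.645 + 0.84)²×12.7²/6.0² = 55.3 → n = 56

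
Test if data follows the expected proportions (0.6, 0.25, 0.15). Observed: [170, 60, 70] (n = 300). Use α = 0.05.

Expected: [180.0, 75.0, 45.0]. χ² = 17.444. df = 2, critical = 5.991. Reject H₀.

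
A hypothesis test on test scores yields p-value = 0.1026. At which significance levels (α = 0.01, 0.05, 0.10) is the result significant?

p = 0.1026. Not significant at any of the given levels.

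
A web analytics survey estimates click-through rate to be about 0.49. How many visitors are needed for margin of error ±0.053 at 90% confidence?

n = z²p(1-p)/E² = 1.645²×0.49×0.51/0.053² = 240.7 → n = 241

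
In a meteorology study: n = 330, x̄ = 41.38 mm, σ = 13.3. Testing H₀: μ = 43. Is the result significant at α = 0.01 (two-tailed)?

z = (41.38 - 43)/(13.3/√330) = -2.213. Since |z| ≤ 2.576, not significant at α = 0.01.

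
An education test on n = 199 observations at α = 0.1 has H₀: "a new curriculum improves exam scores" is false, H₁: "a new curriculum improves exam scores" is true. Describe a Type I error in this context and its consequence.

Type I error: rejecting H₀ when it is true — concluding that a new curriculum improves exam scores when in fact it is not. Consequence: adopting a curriculum that gives no real benefit — disruption for nothing.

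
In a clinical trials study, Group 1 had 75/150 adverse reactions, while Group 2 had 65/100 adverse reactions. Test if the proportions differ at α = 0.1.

p̂₁ = 0.5, p̂₂ = 0.65, pooled p̂ = 0.56. z = -2.341. Critical: ±1.645. Reject H₀.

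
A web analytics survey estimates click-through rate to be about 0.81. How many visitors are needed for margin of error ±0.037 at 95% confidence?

n = z²p(1-p)/E² = 1.96²×0.81×0.19/0.037² = 431.9 → n = 432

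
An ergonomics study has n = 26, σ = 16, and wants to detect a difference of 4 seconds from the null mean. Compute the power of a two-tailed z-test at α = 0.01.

SE = σ/√n = 16/√26 = 3.138. Non-centrality λ = d/SE = 4/3.138 = 1.275. Power ≈ Φ(λ - z_{α/2}) = Φ(1.275 - 2.576) = Φ(-1.301) = 0.097.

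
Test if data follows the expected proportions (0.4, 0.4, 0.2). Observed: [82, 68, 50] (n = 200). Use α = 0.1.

Expected: [80.0, 80.0, 40.0]. χ² = 4.35. df = 2, critical = 4.605. Fail to reject H₀.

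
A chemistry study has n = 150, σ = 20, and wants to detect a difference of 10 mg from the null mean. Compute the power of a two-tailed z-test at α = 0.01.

SE = σ/√n = 20/√150 = 1.633. Non-centrality λ = d/SE = 10/1.633 = 6.124. Power ≈ Φ(λ - z_{α/2}) = Φ(6.124 - 2.576) = Φ(3.548) = 1.0.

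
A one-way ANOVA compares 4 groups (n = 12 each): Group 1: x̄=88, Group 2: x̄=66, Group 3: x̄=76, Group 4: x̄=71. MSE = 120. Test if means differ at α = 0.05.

Grand mean = 75.25. SS_between = 3201.0, MS_between = 1067.0. F = 8.892, F_crit ≈ 2.816. Reject H₀.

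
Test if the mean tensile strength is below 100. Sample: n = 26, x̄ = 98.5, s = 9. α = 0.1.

t = (98.5 - 100)/(9/√26) = -0.85, df = 25. Critical t = -1.316. Fail to reject H₀.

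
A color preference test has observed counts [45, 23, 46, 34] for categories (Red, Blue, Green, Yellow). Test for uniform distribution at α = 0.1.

Expected = 37 each. χ² = Σ(O-E)²/E = 9.459. df = 3, critical value = 6.251. Reject H₀.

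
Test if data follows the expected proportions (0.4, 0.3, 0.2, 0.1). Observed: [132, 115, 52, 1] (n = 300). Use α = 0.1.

Expected: [120.0, 90.0, 60.0, 30.0]. χ² = 37.244. df = 3, critical = 6.251. Reject H₀.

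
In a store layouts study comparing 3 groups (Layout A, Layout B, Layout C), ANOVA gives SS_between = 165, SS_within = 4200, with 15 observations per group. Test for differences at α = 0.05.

df_between = 2, df_within = 42. F = MS_between/MS_within = 82.5/100.0 = 0.825. F_crit ≈ 3.22. Fail to reject H₀.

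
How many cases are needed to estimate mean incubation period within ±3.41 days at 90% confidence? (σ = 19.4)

n = (z*σ/E)² = (1.645×19.4/3.41)² = 87.6 → n = 88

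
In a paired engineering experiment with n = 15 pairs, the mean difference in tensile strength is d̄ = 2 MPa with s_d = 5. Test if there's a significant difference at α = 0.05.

t = d̄/(s_d/√n) = 2/(5/√15) = 1.549. df = 14, critical t = ±2.145. Fail to reject H₀.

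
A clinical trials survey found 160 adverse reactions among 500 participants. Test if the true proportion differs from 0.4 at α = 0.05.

p̂ = 0.32, p₀ = 0.4. z = (p̂ - p₀)/√(p₀(1-p₀)/n) = -3.651. Critical: ±1.96. Reject H₀.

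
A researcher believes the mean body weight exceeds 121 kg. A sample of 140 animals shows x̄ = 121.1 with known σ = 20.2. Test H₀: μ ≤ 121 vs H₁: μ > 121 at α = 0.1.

z = 0.059. Critical value: 1.28. Fail to reject H₀.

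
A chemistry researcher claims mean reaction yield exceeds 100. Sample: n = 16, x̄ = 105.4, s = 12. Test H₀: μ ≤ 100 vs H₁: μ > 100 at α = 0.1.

t = (105.4 - 100)/(12/√16) = 1.8, df = 15. Critical t = 1.341. Reject H₀.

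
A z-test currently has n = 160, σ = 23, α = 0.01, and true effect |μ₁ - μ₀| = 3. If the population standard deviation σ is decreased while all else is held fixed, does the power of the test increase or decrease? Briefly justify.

Power increases: a smaller σ shrinks the standard error σ/√n, moving the sampling distribution under H₁ further from the critical value.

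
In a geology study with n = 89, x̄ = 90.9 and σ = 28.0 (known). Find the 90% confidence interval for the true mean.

CI = x̄ ± z*(σ/√n) = 90.9 ± 1.645(28.0/√89) = 90.9 ± 4.88 = (86.02, 95.78)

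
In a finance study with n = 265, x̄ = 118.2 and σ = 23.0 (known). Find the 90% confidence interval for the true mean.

CI = x̄ ± z*(σ/√n) = 118.2 ± 1.645(23.0/√265) = 118.2 ± 2.32 = (115.88, 120.52)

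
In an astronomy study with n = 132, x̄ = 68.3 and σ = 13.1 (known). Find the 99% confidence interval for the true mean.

CI = x̄ ± z*(σ/√n) = 68.3 ± 2.576(13.1/√132) = 68.3 ± 2.94 = (65.36, 71.24)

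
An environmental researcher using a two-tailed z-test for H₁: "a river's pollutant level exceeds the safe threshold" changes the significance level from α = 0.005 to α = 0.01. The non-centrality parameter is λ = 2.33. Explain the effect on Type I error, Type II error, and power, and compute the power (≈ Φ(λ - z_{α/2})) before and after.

Increasing α from 0.005 to 0.01:
• Type I error rate increases (α is the Type I rate by definition).
• Critical value moves from z_{α/2} = 2.807 to 2.576, so power = Φ(λ - z_{α/2}) goes from Φ(2.33 - 2.807) = 0.317 to Φ(2.33 - 2.576) = 0.403.
• Type II error rate β = 1 - power therefore decreases (0.683 → 0.597).
Appropriate when false negatives are costly — here, allowing unsafe pollution to continue.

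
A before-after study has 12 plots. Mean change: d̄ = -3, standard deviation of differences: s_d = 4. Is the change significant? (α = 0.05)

t = d̄/(s_d/√n) = -3/(4/√12) = -2.598. df = 11, critical t = ±2.201. Reject H₀.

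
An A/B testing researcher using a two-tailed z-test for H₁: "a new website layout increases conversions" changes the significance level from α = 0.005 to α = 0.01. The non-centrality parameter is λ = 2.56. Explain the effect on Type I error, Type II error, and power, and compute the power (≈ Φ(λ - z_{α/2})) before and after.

Increasing α from 0.005 to 0.01:
• Type I error rate increases (α is the Type I rate by definition).
• Critical value moves from z_{α/2} = 2.807 to 2.576, so power = Φ(λ - z_{α/2}) goes from Φ(2.56 - 2.807) = 0.402 to Φ(2.56 - 2.576) = 0.494.
• Type II error rate β = 1 - power therefore decreases (0.598 → 0.506).
Appropriate when false negatives are costly — here, discarding a layout that would have improved conversions — lost revenue.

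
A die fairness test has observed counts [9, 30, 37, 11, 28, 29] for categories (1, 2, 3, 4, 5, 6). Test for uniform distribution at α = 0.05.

Expected = 24 each. χ² = Σ(O-E)²/E = 26.667. df = 5, critical value = 11.07. Reject H₀.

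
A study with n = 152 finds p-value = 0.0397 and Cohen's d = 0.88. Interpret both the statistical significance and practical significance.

Statistically significant (p = 0.0397 < 0.05). Cohen's d = 0.88 indicates a large effect size. Both statistical and practical significance should be considered.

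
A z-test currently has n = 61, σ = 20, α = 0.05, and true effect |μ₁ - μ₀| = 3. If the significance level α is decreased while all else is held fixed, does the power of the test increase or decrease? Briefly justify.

Power decreases: a smaller α raises the critical value, so less of the H₁ sampling distribution falls in the rejection region.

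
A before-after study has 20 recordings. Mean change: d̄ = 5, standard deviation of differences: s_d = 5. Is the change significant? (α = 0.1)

t = d̄/(s_d/√n) = 5/(5/√20) = 4.472. df = 19, critical t = ±1.729. Reject H₀.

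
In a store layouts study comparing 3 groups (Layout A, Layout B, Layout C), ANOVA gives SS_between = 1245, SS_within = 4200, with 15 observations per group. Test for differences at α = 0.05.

df_between = 2, df_within = 42. F = MS_between/MS_within = 622.5/100.0 = 6.225. F_crit ≈ 3.22. Reject H₀. At least one mean differs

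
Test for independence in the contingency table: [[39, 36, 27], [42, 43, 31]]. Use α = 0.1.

χ² = 0.109. df = 2, critical = 4.605. Fail to reject H₀. No evidence of dependence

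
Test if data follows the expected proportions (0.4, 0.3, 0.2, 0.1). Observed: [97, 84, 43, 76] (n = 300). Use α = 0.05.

Expected: [120.0, 90.0, 60.0, 30.0]. χ² = 80.158. df = 3, critical = 7.815. Reject H₀.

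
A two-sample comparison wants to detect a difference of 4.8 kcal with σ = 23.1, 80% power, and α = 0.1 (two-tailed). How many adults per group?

n per group = 2(z_α/2 + z_β)²σ²/d² = 2×(1.645 + 0.84)²×23.1²/4.8² = 286.04 → n = 287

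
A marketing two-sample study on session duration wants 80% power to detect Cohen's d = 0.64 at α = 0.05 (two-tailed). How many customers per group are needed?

z_{α/2} = 1.96, z_β = Φ⁻¹(0.8) = 0.842. For medium effect (d = 0.64): n per group = 2(z_{α/2} + z_β)²/d² = 2(1.96 + 0.842)²/0.64² = 38.3 → 39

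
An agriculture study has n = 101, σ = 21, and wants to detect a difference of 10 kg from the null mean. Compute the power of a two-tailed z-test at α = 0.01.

SE = σ/√n = 21/√101 = 2.09. Non-centrality λ = d/SE = 10/2.09 = 4.786. Power ≈ Φ(λ - z_{α/2}) = Φ(4.786 - 2.576) = Φ(2.21) = 0.986.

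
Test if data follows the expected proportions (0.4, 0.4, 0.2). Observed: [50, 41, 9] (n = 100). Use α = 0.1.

Expected: [40.0, 40.0, 20.0]. χ² = 8.575. df = 2, critical = 4.605. Reject H₀.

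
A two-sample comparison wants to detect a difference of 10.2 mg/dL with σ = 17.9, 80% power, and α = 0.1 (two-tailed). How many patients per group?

n per group = 2(z_α/2 + z_β)²σ²/d² = 2×(1.645 + 0.84)²×17.9²/10.2² = 38.04 → n = 39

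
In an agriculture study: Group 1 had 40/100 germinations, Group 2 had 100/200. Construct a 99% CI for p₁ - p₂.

p̂₁ = 0.4, p̂₂ = 0.5. Difference = -0.1. CI = (-0.256, 0.056)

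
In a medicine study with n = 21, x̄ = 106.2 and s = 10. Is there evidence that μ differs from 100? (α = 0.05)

t = (x̄ - μ₀)/(s/√n) = (106.2 - 100)/(10/√21) = 2.841. df = 20, critical t = ±2.086. Reject H₀.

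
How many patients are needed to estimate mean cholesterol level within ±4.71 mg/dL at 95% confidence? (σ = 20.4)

n = (z*σ/E)² = (1.96×20.4/4.71)² = 72.1 → n = 73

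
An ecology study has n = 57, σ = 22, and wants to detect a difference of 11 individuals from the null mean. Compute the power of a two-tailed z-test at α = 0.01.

SE = σ/√n = 22/√57 = 2.914. Non-centrality λ = d/SE = 11/2.914 = 3.775. Power ≈ Φ(λ - z_{α/2}) = Φ(3.775 - 2.576) = Φ(1.199) = 0.885.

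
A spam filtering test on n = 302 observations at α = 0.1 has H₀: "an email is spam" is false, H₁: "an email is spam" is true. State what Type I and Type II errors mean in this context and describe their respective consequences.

Type I (false positive): concluding that an email is spam when it is not — a legitimate email is sent to the spam folder and the user misses it. Type II (false negative): failing to conclude that an email is spam when it is — a spam email lands in the inbox. Which is costlier depends on domain priorities and is a judgement call rather than a statistical fact.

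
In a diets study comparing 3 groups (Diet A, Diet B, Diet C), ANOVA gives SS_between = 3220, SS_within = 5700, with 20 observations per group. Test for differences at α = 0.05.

df_between = 2, df_within = 57. F = MS_between/MS_within = 1610.0/100.0 = 16.1. F_crit ≈ 3.159. Reject H₀. At least one mean differs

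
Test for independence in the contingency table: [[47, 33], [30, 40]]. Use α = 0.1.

χ² = 3.775. df = 1, critical = 2.706. Reject H₀. Variables are dependent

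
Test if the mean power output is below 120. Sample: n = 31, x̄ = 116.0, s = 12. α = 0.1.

t = (116.0 - 120)/(12/√31) = -1.856, df = 30. Critical t = -1.31. Reject H₀.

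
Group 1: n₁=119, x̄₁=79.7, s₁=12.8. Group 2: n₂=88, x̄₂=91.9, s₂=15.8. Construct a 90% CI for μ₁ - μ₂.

Difference = -12.2. SE = √(12.8²/119 + 15.8²/88) = 2.053. CI = (-15.58, -8.82)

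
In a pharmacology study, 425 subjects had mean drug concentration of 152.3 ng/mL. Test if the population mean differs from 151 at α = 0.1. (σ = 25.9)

z = (x̄ - μ₀)/(σ/√n) = (152.3 - 151)/(25.9/√425) = 1.035. Critical value: ±1.645. Since |1.035| ≤ 1.645, Fail to reject H₀.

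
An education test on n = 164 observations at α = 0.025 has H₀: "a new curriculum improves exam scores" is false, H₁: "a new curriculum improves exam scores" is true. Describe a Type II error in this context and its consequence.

Type II error: failing to reject H₀ when it is false — concluding that a new curriculum improves exam scores is not supported when in fact it is. Consequence: keeping the old curriculum when the new one would have helped students.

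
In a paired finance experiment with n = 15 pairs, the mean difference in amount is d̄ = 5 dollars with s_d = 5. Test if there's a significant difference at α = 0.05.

t = d̄/(s_d/√n) = 5/(5/√15) = 3.873. df = 14, critical t = ±2.145. Reject H₀.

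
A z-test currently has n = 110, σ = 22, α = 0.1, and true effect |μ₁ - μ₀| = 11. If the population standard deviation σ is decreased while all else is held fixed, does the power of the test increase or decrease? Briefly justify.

Power increases: a smaller σ shrinks the standard error σ/√n, moving the sampling distribution under H₁ further from the critical value.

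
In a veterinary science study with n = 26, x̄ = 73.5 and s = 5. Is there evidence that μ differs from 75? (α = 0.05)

t = (x̄ - μ₀)/(s/√n) = (73.5 - 75)/(5/√26) = -1.53. df = 25, critical t = ±2.06. Fail to reject H₀.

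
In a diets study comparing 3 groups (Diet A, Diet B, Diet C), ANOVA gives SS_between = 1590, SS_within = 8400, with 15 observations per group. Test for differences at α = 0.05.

df_between = 2, df_within = 42. F = MS_between/MS_within = 795.0/200.0 = 3.975. F_crit ≈ 3.22. Reject H₀. At least one mean differs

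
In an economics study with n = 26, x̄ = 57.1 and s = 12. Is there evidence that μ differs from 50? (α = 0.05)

t = (x̄ - μ₀)/(s/√n) = (57.1 - 50)/(12/√26) = 3.017. df = 25, critical t = ±2.06. Reject H₀.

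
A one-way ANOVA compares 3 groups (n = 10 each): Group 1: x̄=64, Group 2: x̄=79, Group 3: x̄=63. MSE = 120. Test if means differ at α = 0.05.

Grand mean = 68.67. SS_between = 1606.67, MS_between = 803.33. F = 6.694, F_crit ≈ 3.354. Reject H₀.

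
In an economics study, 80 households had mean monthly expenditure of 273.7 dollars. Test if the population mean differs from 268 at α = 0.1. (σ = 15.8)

z = (x̄ - μ₀)/(σ/√n) = (273.7 - 268)/(15.8/√80) = 3.227. Critical value: ±1.645. Since |3.227| > 1.645, Reject H₀.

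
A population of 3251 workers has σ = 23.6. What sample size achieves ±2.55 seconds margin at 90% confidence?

Without FPC: n₀ = (1.645×23.6/2.55)² = 231.78. With FPC: n = n₀N/(n₀+N-1) = 216.4 → n = 217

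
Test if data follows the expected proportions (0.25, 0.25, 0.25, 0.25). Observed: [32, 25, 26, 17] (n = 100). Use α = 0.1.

Expected: [25.0, 25.0, 25.0, 25.0]. χ² = 4.56. df = 3, critical = 6.251. Fail to reject H₀.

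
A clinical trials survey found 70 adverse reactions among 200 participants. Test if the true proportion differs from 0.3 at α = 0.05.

p̂ = 0.35, p₀ = 0.3. z = (p̂ - p₀)/√(p₀(1-p₀)/n) = 1.543. Critical: ±1.96. Fail to reject H₀.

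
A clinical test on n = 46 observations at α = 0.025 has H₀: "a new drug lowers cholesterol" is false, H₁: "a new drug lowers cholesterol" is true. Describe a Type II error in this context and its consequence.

Type II error: failing to reject H₀ when it is false — concluding that a new drug lowers cholesterol is not supported when in fact it is. Consequence: shelving an effective drug — patients miss out on a treatment that would have helped.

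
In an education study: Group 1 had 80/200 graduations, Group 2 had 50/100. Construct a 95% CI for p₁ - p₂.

p̂₁ = 0.4, p̂₂ = 0.5. Difference = -0.1. CI = (-0.219, 0.019)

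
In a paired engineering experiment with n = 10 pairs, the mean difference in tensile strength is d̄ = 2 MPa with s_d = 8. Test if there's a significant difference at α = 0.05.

t = d̄/(s_d/√n) = 2/(8/√10) = 0.791. df = 9, critical t = ±2.262. Fail to reject H₀.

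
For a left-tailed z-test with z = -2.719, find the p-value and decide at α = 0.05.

p = P(Z < -2.719) = Φ(-2.719) ≈ 0.0033. Since p < 0.05, reject H₀ (significant) at α = 0.05.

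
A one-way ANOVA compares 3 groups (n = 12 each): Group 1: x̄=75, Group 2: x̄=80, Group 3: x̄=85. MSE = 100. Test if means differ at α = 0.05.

Grand mean = 80.0. SS_between = 600.0, MS_between = 300.0. F = 3.0, F_crit ≈ 3.285. Fail to reject H₀.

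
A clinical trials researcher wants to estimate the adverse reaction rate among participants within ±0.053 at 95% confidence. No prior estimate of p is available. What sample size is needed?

Conservative approach: use p = 0.5 (maximizes p(1-p) = 0.25). n = z²(0.25)/E² = 1.96²×0.25/0.053² = 341.9 → n = 342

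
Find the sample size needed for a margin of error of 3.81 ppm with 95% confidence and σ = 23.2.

n = (z*σ/E)² = (1.96×23.2/3.81)² = 142.4 → n = 143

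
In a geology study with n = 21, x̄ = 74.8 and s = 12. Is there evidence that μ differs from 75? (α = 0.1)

t = (x̄ - μ₀)/(s/√n) = (74.8 - 75)/(12/√21) = -0.076. df = 20, critical t = ±1.725. Fail to reject H₀.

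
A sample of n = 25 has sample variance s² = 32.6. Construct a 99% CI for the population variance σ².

df = 24. χ²_{0.005} = 45.559, χ²_{0.995} = 9.886. CI for σ² = ((n-1)s²/χ²_{α/2}, (n-1)s²/χ²_{1-α/2}) = (24·32.6/45.559, 24·32.6/9.886) = (17.17, 79.14)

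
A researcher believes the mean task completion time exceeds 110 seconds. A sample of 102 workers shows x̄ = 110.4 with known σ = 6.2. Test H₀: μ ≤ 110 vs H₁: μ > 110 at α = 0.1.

z = 0.652. Critical value: 1.28. Fail to reject H₀.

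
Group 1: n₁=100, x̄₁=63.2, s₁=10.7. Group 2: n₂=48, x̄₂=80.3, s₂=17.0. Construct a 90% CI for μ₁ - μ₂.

Difference = -17.1. SE = √(10.7²/100 + 17.0²/48) = 2.677. CI = (-21.5, -12.7)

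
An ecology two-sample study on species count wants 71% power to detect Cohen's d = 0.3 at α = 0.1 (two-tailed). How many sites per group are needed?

z_{α/2} = 1.645, z_β = Φ⁻¹(0.71) = 0.553. For small effect (d = 0.3): n per group = 2(z_{α/2} + z_β)²/d² = 2(1.645 + 0.553)²/0.3² = 107.4 → 108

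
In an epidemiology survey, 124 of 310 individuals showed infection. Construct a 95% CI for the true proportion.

p̂ = 0.4. CI = p̂ ± z*√(p̂(1-p̂)/n) = (0.345, 0.455)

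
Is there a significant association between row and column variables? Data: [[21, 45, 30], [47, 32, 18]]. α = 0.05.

χ² = 15.131. df = 2, critical = 5.991. Reject H₀. Variables are dependent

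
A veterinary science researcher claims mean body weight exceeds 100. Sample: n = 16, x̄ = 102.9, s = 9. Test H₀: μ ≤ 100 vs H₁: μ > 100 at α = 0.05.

t = (102.9 - 100)/(9/√16) = 1.289, df = 15. Critical t = 1.753. Fail to reject H₀.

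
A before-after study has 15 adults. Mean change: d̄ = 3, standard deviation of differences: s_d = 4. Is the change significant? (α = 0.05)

t = d̄/(s_d/√n) = 3/(4/√15) = 2.905. df = 14, critical t = ±2.145. Reject H₀.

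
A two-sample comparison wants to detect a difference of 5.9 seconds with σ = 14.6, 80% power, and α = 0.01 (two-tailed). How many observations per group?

n per group = 2(z_α/2 + z_β)²σ²/d² = 2×(2.576 + 0.84)²×14.6²/5.9² = 142.9 → n = 143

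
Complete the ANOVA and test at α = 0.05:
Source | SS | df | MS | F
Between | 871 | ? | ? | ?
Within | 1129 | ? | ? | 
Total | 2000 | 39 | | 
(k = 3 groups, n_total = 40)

df_between = 2, df_within = 37. MS_between = 435.5, MS_within = 30.51. F = 14.272, F_crit ≈ 3.252. Reject H₀.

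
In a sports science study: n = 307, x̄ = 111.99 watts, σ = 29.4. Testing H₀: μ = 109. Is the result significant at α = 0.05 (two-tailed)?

z = (111.99 - 109)/(29.4/√307) = 1.782. Since |z| ≤ 1.96, not significant at α = 0.05.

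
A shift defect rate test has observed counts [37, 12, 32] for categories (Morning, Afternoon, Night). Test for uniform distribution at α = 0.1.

Expected = 27 each. χ² = Σ(O-E)²/E = 12.963. df = 2, critical value = 4.605. Reject H₀.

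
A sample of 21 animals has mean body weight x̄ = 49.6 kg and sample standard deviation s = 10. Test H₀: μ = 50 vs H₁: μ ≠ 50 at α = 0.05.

t = (x̄ - μ₀)/(s/√n) = (49.6 - 50)/(10/√21) = -0.183. df = 20, critical t = ±2.086. Fail to reject H₀.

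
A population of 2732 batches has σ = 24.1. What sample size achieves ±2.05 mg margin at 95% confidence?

Without FPC: n₀ = (1.96×24.1/2.05)² = 530.932. With FPC: n = n₀N/(n₀+N-1) = 444.7 → n = 445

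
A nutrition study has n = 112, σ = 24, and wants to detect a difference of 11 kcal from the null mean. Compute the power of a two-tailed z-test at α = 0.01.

SE = σ/√n = 24/√112 = 2.268. Non-centrality λ = d/SE = 11/2.268 = 4.851. Power ≈ Φ(λ - z_{α/2}) = Φ(4.851 - 2.576) = Φ(2.275) = 0.989.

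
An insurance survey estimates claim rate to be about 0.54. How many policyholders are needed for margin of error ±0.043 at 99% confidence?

n = z²p(1-p)/E² = 2.576²×0.54×0.46/0.043² = 891.5 → n = 892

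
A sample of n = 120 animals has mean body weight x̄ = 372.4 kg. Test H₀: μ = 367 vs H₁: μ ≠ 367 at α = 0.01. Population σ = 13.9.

z = (x̄ - μ₀)/(σ/√n) = (372.4 - 367)/(13.9/√120) = 4.256. Critical value: ±2.576. Since |4.256| > 2.576, Reject H₀.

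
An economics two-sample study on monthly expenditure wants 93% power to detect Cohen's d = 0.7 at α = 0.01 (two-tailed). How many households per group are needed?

z_{α/2} = 2.576, z_β = Φ⁻¹(0.93) = 1.476. For medium effect (d = 0.7): n per group = 2(z_{α/2} + z_β)²/d² = 2(2.576 + 1.476)²/0.7² = 67.02 → 68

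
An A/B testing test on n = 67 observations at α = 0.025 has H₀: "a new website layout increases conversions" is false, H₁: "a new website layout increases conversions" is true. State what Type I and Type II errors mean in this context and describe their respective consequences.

Type I (false positive): concluding that a new website layout increases conversions when it is not — rolling out a layout that doesn't actually help — wasted engineering effort. Type II (false negative): failing to conclude that a new website layout increases conversions when it is — discarding a layout that would have improved conversions — lost revenue. Which is costlier depends on domain priorities and is a judgement call rather than a statistical fact.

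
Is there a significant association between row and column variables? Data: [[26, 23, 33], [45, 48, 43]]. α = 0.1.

χ² = 1.946. df = 2, critical = 4.605. Fail to reject H₀. No evidence of dependence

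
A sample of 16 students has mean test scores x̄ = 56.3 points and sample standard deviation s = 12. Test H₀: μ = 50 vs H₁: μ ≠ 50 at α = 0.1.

t = (x̄ - μ₀)/(s/√n) = (56.3 - 50)/(12/√16) = 2.1. df = 15, critical t = ±1.753. Reject H₀.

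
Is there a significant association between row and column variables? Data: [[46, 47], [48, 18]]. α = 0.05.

χ² = 8.645. df = 1, critical = 3.841. Reject H₀. Variables are dependent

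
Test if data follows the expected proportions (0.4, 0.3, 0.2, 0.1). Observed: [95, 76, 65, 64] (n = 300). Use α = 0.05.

Expected: [120.0, 90.0, 60.0, 30.0]. χ² = 46.336. df = 3, critical = 7.815. Reject H₀.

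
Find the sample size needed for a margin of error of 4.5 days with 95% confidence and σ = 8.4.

n = (z*σ/E)² = (1.96×8.4/4.5)² = 13.4 → n = 14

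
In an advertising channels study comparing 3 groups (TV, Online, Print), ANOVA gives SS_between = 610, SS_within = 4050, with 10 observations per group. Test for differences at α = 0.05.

df_between = 2, df_within = 27. F = MS_between/MS_within = 305.0/150.0 = 2.033. F_crit ≈ 3.354. Fail to reject H₀.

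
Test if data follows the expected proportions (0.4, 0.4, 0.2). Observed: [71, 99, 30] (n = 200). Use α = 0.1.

Expected: [80.0, 80.0, 40.0]. χ² = 8.025. df = 2, critical = 4.605. Reject H₀.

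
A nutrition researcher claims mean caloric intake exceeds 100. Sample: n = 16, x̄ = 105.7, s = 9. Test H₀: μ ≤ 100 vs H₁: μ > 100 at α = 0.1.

t = (105.7 - 100)/(9/√16) = 2.533, df = 15. Critical t = 1.341. Reject H₀.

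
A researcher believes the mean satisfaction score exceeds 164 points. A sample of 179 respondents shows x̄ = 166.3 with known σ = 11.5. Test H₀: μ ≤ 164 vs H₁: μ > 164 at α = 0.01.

z = 2.676. Critical value: 2.33. Reject H₀.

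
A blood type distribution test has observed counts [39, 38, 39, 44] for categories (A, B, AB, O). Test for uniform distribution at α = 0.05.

Expected = 40 each. χ² = Σ(O-E)²/E = 0.55. df = 3, critical value = 7.815. Fail to reject H₀.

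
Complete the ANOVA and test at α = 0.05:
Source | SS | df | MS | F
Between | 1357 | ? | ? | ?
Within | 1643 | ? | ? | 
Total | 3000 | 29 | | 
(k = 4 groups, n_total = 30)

df_between = 3, df_within = 26. MS_between = 452.33, MS_within = 63.19. F = 7.158, F_crit ≈ 2.975. Reject H₀.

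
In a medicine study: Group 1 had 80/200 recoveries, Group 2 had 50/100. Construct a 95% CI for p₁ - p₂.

p̂₁ = 0.4, p̂₂ = 0.5. Difference = -0.1. CI = (-0.219, 0.019)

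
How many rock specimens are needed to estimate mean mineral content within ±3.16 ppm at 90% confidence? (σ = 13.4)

n = (z*σ/E)² = (1.645×13.4/3.16)² = 48.7 → n = 49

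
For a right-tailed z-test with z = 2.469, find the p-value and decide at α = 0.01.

p = P(Z > 2.469) = 1 - Φ(2.469) ≈ 0.0068. Since p < 0.01, reject H₀ (significant) at α = 0.01.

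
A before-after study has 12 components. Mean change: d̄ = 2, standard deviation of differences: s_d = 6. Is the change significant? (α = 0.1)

t = d̄/(s_d/√n) = 2/(6/√12) = 1.155. df = 11, critical t = ±1.796. Fail to reject H₀.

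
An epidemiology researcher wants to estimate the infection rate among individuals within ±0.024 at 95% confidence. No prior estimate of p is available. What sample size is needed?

Conservative approach: use p = 0.5 (maximizes p(1-p) = 0.25). n = z²(0.25)/E² = 1.96²×0.25/0.024² = 1667.4 → n = 1668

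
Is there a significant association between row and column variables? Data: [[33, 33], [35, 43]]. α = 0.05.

χ² = 0.377. df = 1, critical = 3.841. Fail to reject H₀. No evidence of dependence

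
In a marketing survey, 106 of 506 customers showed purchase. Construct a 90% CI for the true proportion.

p̂ = 0.209. CI = p̂ ± z*√(p̂(1-p̂)/n) = (0.18, 0.239)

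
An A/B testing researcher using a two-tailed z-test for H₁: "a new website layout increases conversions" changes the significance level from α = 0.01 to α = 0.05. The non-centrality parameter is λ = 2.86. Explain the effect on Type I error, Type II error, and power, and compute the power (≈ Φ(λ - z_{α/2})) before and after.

Increasing α from 0.01 to 0.05:
• Type I error rate increases (α is the Type I rate by definition).
• Critical value moves from z_{α/2} = 2.576 to 1.96, so power = Φ(λ - z_{α/2}) goes from Φ(2.86 - 2.576) = 0.612 to Φ(2.86 - 1.96) = 0.816.
• Type II error rate β = 1 - power therefore decreases (0.388 → 0.184).
Appropriate when false negatives are costly — here, discarding a layout that would have improved conversions — lost revenue.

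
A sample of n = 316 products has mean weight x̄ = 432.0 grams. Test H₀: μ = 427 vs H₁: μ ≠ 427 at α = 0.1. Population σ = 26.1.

z = (x̄ - μ₀)/(σ/√n) = (432.0 - 427)/(26.1/√316) = 3.405. Critical value: ±1.645. Since |3.405| > 1.645, Reject H₀.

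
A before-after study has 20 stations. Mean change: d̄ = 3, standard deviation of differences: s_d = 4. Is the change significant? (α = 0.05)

t = d̄/(s_d/√n) = 3/(4/√20) = 3.354. df = 19, critical t = ±2.093. Reject H₀.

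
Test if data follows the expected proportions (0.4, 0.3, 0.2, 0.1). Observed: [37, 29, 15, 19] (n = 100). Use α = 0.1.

Expected: [40.0, 30.0, 20.0, 10.0]. χ² = 9.608. df = 3, critical = 6.251. Reject H₀.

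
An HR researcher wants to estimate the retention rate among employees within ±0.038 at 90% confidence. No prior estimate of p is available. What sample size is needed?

Conservative approach: use p = 0.5 (maximizes p(1-p) = 0.25). n = z²(0.25)/E² = 1.645²×0.25/0.038² = 468.5 → n = 469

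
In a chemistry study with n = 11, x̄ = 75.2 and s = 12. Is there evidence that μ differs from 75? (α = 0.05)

t = (x̄ - μ₀)/(s/√n) = (75.2 - 75)/(12/√11) = 0.055. df = 10, critical t = ±2.228. Fail to reject H₀.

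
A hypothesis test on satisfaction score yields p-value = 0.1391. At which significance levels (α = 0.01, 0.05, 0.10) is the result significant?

p = 0.1391. Not significant at any of the given levels.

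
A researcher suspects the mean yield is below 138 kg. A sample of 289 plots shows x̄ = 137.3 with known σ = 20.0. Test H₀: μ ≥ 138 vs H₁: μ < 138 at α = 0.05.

z = -0.595. Critical value: -1.645. Fail to reject H₀.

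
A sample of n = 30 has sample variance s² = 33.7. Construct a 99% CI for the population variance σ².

df = 29. χ²_{0.005} = 52.336, χ²_{0.995} = 13.121. CI for σ² = ((n-1)s²/χ²_{α/2}, (n-1)s²/χ²_{1-α/2}) = (29·33.7/52.336, 29·33.7/13.121) = (18.67, 74.48)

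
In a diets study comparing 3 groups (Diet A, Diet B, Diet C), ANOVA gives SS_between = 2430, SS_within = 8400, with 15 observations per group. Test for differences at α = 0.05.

df_between = 2, df_within = 42. F = MS_between/MS_within = 1215.0/200.0 = 6.075. F_crit ≈ 3.22. Reject H₀. At least one mean differs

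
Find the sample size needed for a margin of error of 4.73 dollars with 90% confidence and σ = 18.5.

n = (z*σ/E)² = (1.645×18.5/4.73)² = 41.4 → n = 42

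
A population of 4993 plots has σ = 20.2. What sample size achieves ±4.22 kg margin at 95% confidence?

Without FPC: n₀ = (1.96×20.2/4.22)² = 88.022. With FPC: n = n₀N/(n₀+N-1) = 86.5 → n = 87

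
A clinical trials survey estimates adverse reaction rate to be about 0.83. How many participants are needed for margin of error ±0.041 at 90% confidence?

n = z²p(1-p)/E² = 1.645²×0.83×0.17/0.041² = 227.1 → n = 228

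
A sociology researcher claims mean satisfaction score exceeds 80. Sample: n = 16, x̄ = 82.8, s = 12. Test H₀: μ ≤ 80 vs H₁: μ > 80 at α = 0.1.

t = (82.8 - 80)/(12/√16) = 0.933, df = 15. Critical t = 1.341. Fail to reject H₀.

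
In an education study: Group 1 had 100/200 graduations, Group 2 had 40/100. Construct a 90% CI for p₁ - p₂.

p̂₁ = 0.5, p̂₂ = 0.4. Difference = 0.1. CI = (0.001, 0.199)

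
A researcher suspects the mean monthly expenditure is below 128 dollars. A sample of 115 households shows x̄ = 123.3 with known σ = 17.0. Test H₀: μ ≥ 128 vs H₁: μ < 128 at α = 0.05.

z = -2.965. Critical value: -1.645. Reject H₀.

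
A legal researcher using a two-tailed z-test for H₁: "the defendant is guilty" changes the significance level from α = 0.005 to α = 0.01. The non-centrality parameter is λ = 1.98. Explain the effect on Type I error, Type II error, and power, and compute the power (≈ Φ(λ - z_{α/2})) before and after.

Increasing α from 0.005 to 0.01:
• Type I error rate increases (α is the Type I rate by definition).
• Critical value moves from z_{α/2} = 2.807 to 2.576, so power = Φ(λ - z_{α/2}) goes from Φ(1.98 - 2.807) = 0.204 to Φ(1.98 - 2.576) = 0.276.
• Type II error rate β = 1 - power therefore decreases (0.796 → 0.724).
Appropriate when false negatives are costly — here, acquitting a guilty person.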